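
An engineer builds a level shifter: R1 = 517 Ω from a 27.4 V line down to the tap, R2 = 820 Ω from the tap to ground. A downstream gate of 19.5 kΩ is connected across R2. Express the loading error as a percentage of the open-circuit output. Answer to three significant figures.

1.60 %

The divider's output (Thévenin) resistance is R1‖R2 = 317.1 Ω.
Fractional drop under load = R_th/(R_th + R_L) = 317.1 / (317.1 + 19500) = 0.01600.
So the output falls by 1.60 %.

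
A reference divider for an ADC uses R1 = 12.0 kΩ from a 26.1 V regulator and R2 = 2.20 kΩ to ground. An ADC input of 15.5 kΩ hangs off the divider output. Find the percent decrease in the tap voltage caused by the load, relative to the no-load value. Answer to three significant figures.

10.7 %

The divider's output (Thévenin) resistance is R1‖R2 = 1.859 kΩ.
Fractional drop under load = R_th/(R_th + R_L) = 1.859 / (1.859 + 15.5) = 0.1071.
So the output falls by 10.7 %.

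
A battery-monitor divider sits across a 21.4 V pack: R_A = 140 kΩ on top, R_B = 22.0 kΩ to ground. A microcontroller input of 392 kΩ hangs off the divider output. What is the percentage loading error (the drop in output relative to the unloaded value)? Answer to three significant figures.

4.63 %

The divider's output (Thévenin) resistance is R_A‖R_B = 19.01 kΩ.
Fractional drop under load = R_th/(R_th + R_L) = 19.01 / (19.01 + 392) = 0.04626.
So the output falls by 4.63 %.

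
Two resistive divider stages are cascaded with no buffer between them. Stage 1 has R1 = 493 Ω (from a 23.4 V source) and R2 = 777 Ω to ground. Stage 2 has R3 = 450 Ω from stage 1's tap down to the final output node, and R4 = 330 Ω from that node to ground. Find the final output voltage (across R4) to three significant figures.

V_out ≈ 4.37 V

Stage 2 presents R3+R4 = 780.0 Ω as a load on stage 1's tap.
Stage 1's lower leg becomes R2‖(R3+R4) = 389.2 Ω, so V_mid = 23.4 × 389.2/882.2 = 10.32 V.
Stage 2 is itself unloaded: V_out = V_mid × R4/(R3+R4) = 10.32 × 330/780.0 = 4.37 V.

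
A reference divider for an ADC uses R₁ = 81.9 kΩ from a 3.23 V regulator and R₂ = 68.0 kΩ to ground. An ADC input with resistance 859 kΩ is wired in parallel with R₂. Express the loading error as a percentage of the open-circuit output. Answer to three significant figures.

The divider's output (Thévenin) resistance is R₁‖R₂ = 37.15 kΩ.
Fractional drop under load = R_th/(R_th + R_L) = 37.15 / (37.15 + 859) = 0.04146.
So the output falls by 4.15 %.

4.15 %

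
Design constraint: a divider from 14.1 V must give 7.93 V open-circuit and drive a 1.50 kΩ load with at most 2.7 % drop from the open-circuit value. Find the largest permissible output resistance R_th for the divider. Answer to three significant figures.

Loading drop = R_th/(R_th + R_L) ≤ 0.0270, so R_th ≤ R_L · ε/(1−ε) = 1.50 kΩ × 0.0270/0.9730 = 41.6 Ω.

R_th ≤ 41.6 Ω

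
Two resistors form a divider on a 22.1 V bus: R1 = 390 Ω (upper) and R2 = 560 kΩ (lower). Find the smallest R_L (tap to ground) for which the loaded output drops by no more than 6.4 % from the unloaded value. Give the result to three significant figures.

Output resistance R_th = R1‖R2 = (390 × 560000)/560400 = 389.7 Ω.
The fractional drop is R_th/(R_th + R_L); requiring this ≤ 0.0640 gives R_L ≥ R_th(1/0.0640 − 1) = 389.7 × 14.62 = 5.70 kΩ.

R_L(min) ≈ 5.70 kΩ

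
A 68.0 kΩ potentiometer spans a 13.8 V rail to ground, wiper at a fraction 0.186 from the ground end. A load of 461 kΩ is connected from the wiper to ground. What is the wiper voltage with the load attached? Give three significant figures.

The wiper splits the pot into (1−α)R = 55.35 kΩ above and αR = 12.65 kΩ below.
Lower section ‖ load = 12.31 kΩ.
V_wiper = 13.8 × 12.31/(55.35 + 12.31) = 2.51 V.

V ≈ 2.51 V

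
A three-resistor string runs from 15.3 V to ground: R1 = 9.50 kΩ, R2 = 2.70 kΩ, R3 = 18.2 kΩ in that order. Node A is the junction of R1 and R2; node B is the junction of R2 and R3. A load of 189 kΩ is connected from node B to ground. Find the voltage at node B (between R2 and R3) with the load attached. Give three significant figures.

V ≈ 8.82 V

At node B, R3 is in parallel with the load: R3‖R_L = 16.60 kΩ.
Below node A the resistance is R2 + (R3‖R_L) = 19.30 kΩ, so V_A = 15.3 × 19.30/28.80 = 10.25 V.
Then V_B = V_A × (R3‖R_L)/(R2 + R3‖R_L) = 10.25 × 16.60/19.30 = 8.82 V.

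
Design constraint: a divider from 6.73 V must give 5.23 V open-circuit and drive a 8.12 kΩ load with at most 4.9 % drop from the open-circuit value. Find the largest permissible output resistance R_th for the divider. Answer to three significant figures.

Loading drop = R_th/(R_th + R_L) ≤ 0.0490, so R_th ≤ R_L · ε/(1−ε) = 8.12 kΩ × 0.0490/0.9510 = 418 Ω.

R_th ≤ 418 Ω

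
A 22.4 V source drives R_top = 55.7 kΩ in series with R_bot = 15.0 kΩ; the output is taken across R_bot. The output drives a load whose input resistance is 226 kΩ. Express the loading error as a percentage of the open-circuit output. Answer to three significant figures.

4.97 %

The divider's output (Thévenin) resistance is R_top‖R_bot = 11.82 kΩ.
Fractional drop under load = R_th/(R_th + R_L) = 11.82 / (11.82 + 226) = 0.04969.
So the output falls by 4.97 %.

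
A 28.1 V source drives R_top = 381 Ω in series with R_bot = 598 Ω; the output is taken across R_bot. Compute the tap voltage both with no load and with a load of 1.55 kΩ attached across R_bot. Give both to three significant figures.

Unloaded: 17.2 V; loaded: 14.9 V

Open-circuit: V = 28.1 × 598/(381 + 598) = 17.2 V.
With the load, R_bot becomes R_bot‖R_L = 431.5 Ω, so V = 28.1 × 431.5/812.5 = 14.9 V.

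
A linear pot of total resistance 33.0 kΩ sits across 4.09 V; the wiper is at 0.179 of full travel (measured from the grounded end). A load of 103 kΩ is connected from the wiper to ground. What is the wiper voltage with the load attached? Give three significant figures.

V ≈ 0.699 V

The wiper splits the pot into (1−α)R = 27.09 kΩ above and αR = 5.907 kΩ below.
Lower section ‖ load = 5.587 kΩ.
V_wiper = 4.09 × 5.587/(27.09 + 5.587) = 0.699 V.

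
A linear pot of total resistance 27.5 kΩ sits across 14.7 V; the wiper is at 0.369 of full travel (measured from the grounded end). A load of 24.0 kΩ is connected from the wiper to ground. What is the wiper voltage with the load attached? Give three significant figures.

The wiper splits the pot into (1−α)R = 17.35 kΩ above and αR = 10.15 kΩ below.
Lower section ‖ load = 7.132 kΩ.
V_wiper = 14.7 × 7.132/(17.35 + 7.132) = 4.28 V.

V ≈ 4.28 V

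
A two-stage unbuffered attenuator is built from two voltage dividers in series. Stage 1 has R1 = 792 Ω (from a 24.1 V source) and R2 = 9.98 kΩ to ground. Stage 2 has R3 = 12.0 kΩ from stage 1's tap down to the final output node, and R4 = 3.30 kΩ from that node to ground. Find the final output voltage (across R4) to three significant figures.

Stage 2 presents R3+R4 = 15300 Ω as a load on stage 1's tap.
Stage 1's lower leg becomes R2‖(R3+R4) = 6040 Ω, so V_mid = 24.1 × 6040/6832 = 21.31 V.
Stage 2 is itself unloaded: V_out = V_mid × R4/(R3+R4) = 21.31 × 3300/15300 = 4.60 V.

V_out ≈ 4.60 V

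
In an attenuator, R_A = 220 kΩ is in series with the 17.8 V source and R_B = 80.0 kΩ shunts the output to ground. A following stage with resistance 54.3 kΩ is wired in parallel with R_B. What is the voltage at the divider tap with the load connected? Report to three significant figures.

The load sits in parallel with R_B: R_B‖R_L = (80.0 × 54.3) / (80.0 + 54.3) = 32.35 kΩ.
V_out = 17.8 × 32.35 / (220 + 32.35) = 17.8 × 32.35/252.3 = 2.28 V.

V_out ≈ 2.28 V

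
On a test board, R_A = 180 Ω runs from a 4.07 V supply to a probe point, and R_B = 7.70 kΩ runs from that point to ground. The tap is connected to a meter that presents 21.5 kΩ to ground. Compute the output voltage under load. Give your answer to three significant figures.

V_out ≈ 3.94 V

The load sits in parallel with R_B: R_B‖R_L = (7700 × 21500) / (7700 + 21500) = 5670 Ω.
V_out = 4.07 × 5670 / (180 + 5670) = 4.07 × 5670/5850 = 3.94 V.
(Unloaded it would have been 3.98 V.)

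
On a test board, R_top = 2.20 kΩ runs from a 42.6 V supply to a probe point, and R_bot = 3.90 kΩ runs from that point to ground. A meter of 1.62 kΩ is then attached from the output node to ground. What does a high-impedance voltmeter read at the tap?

V_out ≈ 14.6 V

The load sits in parallel with R_bot: R_bot‖R_L = (3.90 × 1.62) / (3.90 + 1.62) = 1.145 kΩ.
V_out = 42.6 × 1.145 / (2.20 + 1.145) = 42.6 × 1.145/3.345 = 14.6 V.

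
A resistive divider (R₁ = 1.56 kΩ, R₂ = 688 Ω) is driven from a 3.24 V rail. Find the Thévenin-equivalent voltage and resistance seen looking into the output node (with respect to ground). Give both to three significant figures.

V_th = 0.992 V, R_th = 477 Ω

V_th is the open-circuit tap voltage: 3.24 × 688/(1560 + 688) = 0.992 V.
With the supply zeroed, R₁ and R₂ appear in parallel from the tap: R_th = R₁‖R₂ = (1560 × 688)/2248 = 477 Ω.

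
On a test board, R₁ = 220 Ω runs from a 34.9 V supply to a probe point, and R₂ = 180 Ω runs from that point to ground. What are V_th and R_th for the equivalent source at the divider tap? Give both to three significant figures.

V_th is the open-circuit tap voltage: 34.9 × 180/(220 + 180) = 15.7 V.
With the supply zeroed, R₁ and R₂ appear in parallel from the tap: R_th = R₁‖R₂ = (220 × 180)/400.0 = 99.0 Ω.

V_th = 15.7 V, R_th = 99.0 Ω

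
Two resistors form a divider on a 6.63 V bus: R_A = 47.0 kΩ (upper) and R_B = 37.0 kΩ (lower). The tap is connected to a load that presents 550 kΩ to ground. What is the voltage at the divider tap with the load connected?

The load sits in parallel with R_B: R_B‖R_L = (37.0 × 550) / (37.0 + 550) = 34.67 kΩ.
V_out = 6.63 × 34.67 / (47.0 + 34.67) = 6.63 × 34.67/81.67 = 2.81 V.

V_out ≈ 2.81 V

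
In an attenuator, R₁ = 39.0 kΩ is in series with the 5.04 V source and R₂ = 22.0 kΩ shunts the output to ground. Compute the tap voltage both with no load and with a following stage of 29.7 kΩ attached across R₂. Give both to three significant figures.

Open-circuit: V = 5.04 × 22.0/(39.0 + 22.0) = 1.82 V.
With the load, R₂ becomes R₂‖R_L = 12.64 kΩ, so V = 5.04 × 12.64/51.64 = 1.23 V.

Unloaded: 1.82 V; loaded: 1.23 V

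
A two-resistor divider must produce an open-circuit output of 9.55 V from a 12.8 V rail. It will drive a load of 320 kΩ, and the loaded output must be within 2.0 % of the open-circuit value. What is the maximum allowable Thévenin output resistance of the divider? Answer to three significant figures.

Loading drop = R_th/(R_th + R_L) ≤ 0.0200, so R_th ≤ R_L · ε/(1−ε) = 320 kΩ × 0.0200/0.9800 = 6.53 kΩ.
(Any R1, R2 with R2/(R1+R2) = 0.746 and R1‖R2 ≤ 6.53 kΩ will meet the spec.)

R_th ≤ 6.53 kΩ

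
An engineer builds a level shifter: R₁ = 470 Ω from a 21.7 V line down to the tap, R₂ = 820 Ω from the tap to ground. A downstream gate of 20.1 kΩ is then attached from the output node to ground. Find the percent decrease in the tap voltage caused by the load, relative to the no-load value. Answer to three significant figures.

The divider's output (Thévenin) resistance is R₁‖R₂ = 298.8 Ω.
Fractional drop under load = R_th/(R_th + R_L) = 298.8 / (298.8 + 20100) = 0.01465.
So the output falls by 1.46 %.

1.46 %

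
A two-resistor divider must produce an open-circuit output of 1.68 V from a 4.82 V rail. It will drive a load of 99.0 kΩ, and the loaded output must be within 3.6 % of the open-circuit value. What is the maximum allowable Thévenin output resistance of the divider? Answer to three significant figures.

Loading drop = R_th/(R_th + R_L) ≤ 0.0360, so R_th ≤ R_L · ε/(1−ε) = 99.0 kΩ × 0.0360/0.9640 = 3.70 kΩ.
(Any R1, R2 with R2/(R1+R2) = 0.349 and R1‖R2 ≤ 3.70 kΩ will meet the spec.)

R_th ≤ 3.70 kΩ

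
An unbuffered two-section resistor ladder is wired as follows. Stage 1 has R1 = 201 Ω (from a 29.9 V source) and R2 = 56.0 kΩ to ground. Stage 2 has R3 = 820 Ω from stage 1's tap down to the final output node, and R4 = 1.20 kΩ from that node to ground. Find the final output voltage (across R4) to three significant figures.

Stage 2 presents R3+R4 = 2020 Ω as a load on stage 1's tap.
Stage 1's lower leg becomes R2‖(R3+R4) = 1950 Ω, so V_mid = 29.9 × 1950/2151 = 27.11 V.
Stage 2 is itself unloaded: V_out = V_mid × R4/(R3+R4) = 27.11 × 1200/2020 = 16.1 V.

V_out ≈ 16.1 V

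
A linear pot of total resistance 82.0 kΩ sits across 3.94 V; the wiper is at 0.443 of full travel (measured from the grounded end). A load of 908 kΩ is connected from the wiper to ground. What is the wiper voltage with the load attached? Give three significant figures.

V ≈ 1.71 V

The wiper splits the pot into (1−α)R = 45.67 kΩ above and αR = 36.33 kΩ below.
Lower section ‖ load = 34.93 kΩ.
V_wiper = 3.94 × 34.93/(45.67 + 34.93) = 1.71 V.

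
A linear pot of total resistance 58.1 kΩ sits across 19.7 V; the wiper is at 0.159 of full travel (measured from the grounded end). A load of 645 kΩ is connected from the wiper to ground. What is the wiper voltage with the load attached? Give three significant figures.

V ≈ 3.10 V

The wiper splits the pot into (1−α)R = 48.86 kΩ above and αR = 9.238 kΩ below.
Lower section ‖ load = 9.107 kΩ.
V_wiper = 19.7 × 9.107/(48.86 + 9.107) = 3.10 V.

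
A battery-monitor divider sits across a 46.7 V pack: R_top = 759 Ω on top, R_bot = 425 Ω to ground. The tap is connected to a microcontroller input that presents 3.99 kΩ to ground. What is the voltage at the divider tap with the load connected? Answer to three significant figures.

The load sits in parallel with R_bot: R_bot‖R_L = (425 × 3990) / (425 + 3990) = 384.1 Ω.
V_out = 46.7 × 384.1 / (759 + 384.1) = 46.7 × 384.1/1143 = 15.7 V.

V_out ≈ 15.7 V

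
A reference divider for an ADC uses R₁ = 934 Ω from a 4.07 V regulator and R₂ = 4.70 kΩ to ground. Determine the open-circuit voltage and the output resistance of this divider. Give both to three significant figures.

V_th is the open-circuit tap voltage: 4.07 × 4700/(934 + 4700) = 3.40 V.
With the supply zeroed, R₁ and R₂ appear in parallel from the tap: R_th = R₁‖R₂ = (934 × 4700)/5634 = 779 Ω.

V_th = 3.40 V, R_th = 779 Ω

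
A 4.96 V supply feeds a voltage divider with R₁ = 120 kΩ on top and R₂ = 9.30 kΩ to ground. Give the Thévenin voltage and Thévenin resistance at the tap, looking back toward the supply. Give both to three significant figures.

V_th = 0.357 V, R_th = 8.63 kΩ

V_th is the open-circuit tap voltage: 4.96 × 9.30/(120 + 9.30) = 0.357 V.
With the supply zeroed, R₁ and R₂ appear in parallel from the tap: R_th = R₁‖R₂ = (120 × 9.30)/129.3 = 8.63 kΩ.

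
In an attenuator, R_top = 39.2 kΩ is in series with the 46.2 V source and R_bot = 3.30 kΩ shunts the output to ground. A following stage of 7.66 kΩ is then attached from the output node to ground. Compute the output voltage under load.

The load sits in parallel with R_bot: R_bot‖R_L = (3.30 × 7.66) / (3.30 + 7.66) = 2.306 kΩ.
V_out = 46.2 × 2.306 / (39.2 + 2.306) = 46.2 × 2.306/41.51 = 2.57 V.

V_out ≈ 2.57 V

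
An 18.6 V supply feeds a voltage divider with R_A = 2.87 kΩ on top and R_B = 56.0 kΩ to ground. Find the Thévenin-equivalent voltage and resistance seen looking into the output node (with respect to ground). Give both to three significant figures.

V_th = 17.7 V, R_th = 2.73 kΩ

V_th is the open-circuit tap voltage: 18.6 × 56.0/(2.87 + 56.0) = 17.7 V.
With the supply zeroed, R_A and R_B appear in parallel from the tap: R_th = R_A‖R_B = (2.87 × 56.0)/58.87 = 2.73 kΩ.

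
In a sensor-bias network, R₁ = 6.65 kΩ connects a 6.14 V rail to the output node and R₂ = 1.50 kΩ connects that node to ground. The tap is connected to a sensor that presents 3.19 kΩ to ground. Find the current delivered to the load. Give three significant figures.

R₂‖R_L = 1.020 kΩ; V_out = 6.14 × 1.020/7.670 = 0.8167 V.
I_L = V_out / R_L = 0.8167 / 3.19 kΩ = 0.256 mA.

I_L ≈ 0.256 mA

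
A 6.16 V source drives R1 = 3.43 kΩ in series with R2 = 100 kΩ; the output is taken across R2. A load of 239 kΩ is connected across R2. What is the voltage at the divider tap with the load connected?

V_out ≈ 5.87 V

The load sits in parallel with R2: R2‖R_L = (100 × 239) / (100 + 239) = 70.50 kΩ.
V_out = 6.16 × 70.50 / (3.43 + 70.50) = 6.16 × 70.50/73.93 = 5.87 V.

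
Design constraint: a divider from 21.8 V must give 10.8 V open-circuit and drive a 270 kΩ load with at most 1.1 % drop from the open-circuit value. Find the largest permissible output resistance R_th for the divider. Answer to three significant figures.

Loading drop = R_th/(R_th + R_L) ≤ 0.0110, so R_th ≤ R_L · ε/(1−ε) = 270 kΩ × 0.0110/0.9890 = 3.00 kΩ.

R_th ≤ 3.00 kΩ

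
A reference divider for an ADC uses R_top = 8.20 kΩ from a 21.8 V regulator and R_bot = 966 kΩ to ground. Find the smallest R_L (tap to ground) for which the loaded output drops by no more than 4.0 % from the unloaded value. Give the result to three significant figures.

R_L(min) ≈ 195 kΩ

Output resistance R_th = R_top‖R_bot = (8.20 × 966)/974.2 = 8.131 kΩ.
The fractional drop is R_th/(R_th + R_L); requiring this ≤ 0.0400 gives R_L ≥ R_th(1/0.0400 − 1) = 8.131 × 24.00 = 195 kΩ.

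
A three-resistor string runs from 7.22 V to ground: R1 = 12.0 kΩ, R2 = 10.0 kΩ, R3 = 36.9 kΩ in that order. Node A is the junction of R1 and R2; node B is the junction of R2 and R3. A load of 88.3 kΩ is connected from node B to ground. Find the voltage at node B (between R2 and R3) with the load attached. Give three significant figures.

At node B, R3 is in parallel with the load: R3‖R_L = 26.02 kΩ.
Below node A the resistance is R2 + (R3‖R_L) = 36.02 kΩ, so V_A = 7.22 × 36.02/48.02 = 5.416 V.
Then V_B = V_A × (R3‖R_L)/(R2 + R3‖R_L) = 5.416 × 26.02/36.02 = 3.91 V.

V ≈ 3.91 V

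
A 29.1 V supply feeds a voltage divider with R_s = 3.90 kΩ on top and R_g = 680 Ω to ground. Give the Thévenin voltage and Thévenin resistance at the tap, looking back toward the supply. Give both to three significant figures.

V_th = 4.32 V, R_th = 579 Ω

V_th is the open-circuit tap voltage: 29.1 × 680/(3900 + 680) = 4.32 V.
With the supply zeroed, R_s and R_g appear in parallel from the tap: R_th = R_s‖R_g = (3900 × 680)/4580 = 579 Ω.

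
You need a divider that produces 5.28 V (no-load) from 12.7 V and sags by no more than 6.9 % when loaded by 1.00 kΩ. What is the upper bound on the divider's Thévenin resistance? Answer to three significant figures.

R_th ≤ 74.1 Ω

Loading drop = R_th/(R_th + R_L) ≤ 0.0690, so R_th ≤ R_L · ε/(1−ε) = 1.00 kΩ × 0.0690/0.9310 = 74.1 Ω.
(Any R1, R2 with R2/(R1+R2) = 0.416 and R1‖R2 ≤ 74.1 Ω will meet the spec.)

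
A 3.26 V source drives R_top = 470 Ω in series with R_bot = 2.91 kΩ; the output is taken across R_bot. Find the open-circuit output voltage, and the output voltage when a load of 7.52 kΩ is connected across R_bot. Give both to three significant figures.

Unloaded: 2.81 V; loaded: 2.66 V

Open-circuit: V = 3.26 × 2910/(470 + 2910) = 2.81 V.
With the load, R_bot becomes R_bot‖R_L = 2098 Ω, so V = 3.26 × 2098/2568 = 2.66 V.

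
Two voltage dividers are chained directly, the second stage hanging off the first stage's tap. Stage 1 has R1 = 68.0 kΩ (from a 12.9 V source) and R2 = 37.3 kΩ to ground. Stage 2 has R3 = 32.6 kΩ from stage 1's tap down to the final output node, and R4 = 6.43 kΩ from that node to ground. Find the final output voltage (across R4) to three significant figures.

Stage 2 presents R3+R4 = 39.03 kΩ as a load on stage 1's tap.
Stage 1's lower leg becomes R2‖(R3+R4) = 19.07 kΩ, so V_mid = 12.9 × 19.07/87.07 = 2.826 V.
Stage 2 is itself unloaded: V_out = V_mid × R4/(R3+R4) = 2.826 × 6.43/39.03 = 0.466 V.

V_out ≈ 0.466 V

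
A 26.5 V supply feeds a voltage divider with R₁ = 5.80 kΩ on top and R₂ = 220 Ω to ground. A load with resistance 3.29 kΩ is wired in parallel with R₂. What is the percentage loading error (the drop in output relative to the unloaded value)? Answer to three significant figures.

6.05 %

The divider's output (Thévenin) resistance is R₁‖R₂ = 212.0 Ω.
Fractional drop under load = R_th/(R_th + R_L) = 212.0 / (212.0 + 3290) = 0.06053.
So the output falls by 6.05 %.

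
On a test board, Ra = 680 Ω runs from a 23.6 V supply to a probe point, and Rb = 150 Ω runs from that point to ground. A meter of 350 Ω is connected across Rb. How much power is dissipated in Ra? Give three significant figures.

P ≈ 615 mW

Total resistance from the source is Ra + (Rb‖R_L) = 785.0 Ω, so I = 23.6/785.0 Ω = 30.06 mA.
P = I²·Ra = (30.06 mA)² × 680 Ω = 615 mW.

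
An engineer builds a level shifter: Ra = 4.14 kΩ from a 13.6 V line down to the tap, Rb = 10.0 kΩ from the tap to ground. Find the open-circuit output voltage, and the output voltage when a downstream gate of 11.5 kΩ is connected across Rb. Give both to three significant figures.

Open-circuit: V = 13.6 × 10.0/(4.14 + 10.0) = 9.62 V.
With the load, Rb becomes Rb‖R_L = 5.349 kΩ, so V = 13.6 × 5.349/9.489 = 7.67 V.

Unloaded: 9.62 V; loaded: 7.67 V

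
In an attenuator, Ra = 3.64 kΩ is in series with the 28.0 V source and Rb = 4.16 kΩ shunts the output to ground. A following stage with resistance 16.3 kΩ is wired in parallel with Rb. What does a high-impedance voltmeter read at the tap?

The load sits in parallel with Rb: Rb‖R_L = (4.16 × 16.3) / (4.16 + 16.3) = 3.314 kΩ.
V_out = 28.0 × 3.314 / (3.64 + 3.314) = 28.0 × 3.314/6.954 = 13.3 V.
(Unloaded it would have been 14.9 V.)

V_out ≈ 13.3 V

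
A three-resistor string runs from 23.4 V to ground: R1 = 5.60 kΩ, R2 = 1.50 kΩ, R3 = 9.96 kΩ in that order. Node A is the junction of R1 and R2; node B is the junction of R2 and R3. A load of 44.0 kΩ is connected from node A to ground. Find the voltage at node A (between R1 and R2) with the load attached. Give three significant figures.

V ≈ 14.5 V

Below node A the series string R2+R3 = 11.46 kΩ sits in parallel with the 44.0 kΩ load: 9.092 kΩ.
V_A = 23.4 × 9.092/(5.60 + 9.092) = 14.5 V.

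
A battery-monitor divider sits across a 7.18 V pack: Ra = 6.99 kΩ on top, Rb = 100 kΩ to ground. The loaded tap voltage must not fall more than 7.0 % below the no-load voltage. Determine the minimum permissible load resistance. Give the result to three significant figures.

Output resistance R_th = Ra‖Rb = (6.99 × 100)/107.0 = 6.533 kΩ.
The fractional drop is R_th/(R_th + R_L); requiring this ≤ 0.0700 gives R_L ≥ R_th(1/0.0700 − 1) = 6.533 × 13.29 = 86.8 kΩ.

R_L(min) ≈ 86.8 kΩ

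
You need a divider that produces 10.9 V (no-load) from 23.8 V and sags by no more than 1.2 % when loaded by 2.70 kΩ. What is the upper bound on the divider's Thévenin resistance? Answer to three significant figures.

R_th ≤ 32.8 Ω

Loading drop = R_th/(R_th + R_L) ≤ 0.0120, so R_th ≤ R_L · ε/(1−ε) = 2.70 kΩ × 0.0120/0.9880 = 32.8 Ω.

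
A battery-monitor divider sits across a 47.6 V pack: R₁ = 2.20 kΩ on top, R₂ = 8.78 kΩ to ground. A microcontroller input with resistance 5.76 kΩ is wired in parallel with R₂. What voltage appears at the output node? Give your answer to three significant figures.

V_out ≈ 29.2 V

The load sits in parallel with R₂: R₂‖R_L = (8.78 × 5.76) / (8.78 + 5.76) = 3.478 kΩ.
V_out = 47.6 × 3.478 / (2.20 + 3.478) = 47.6 × 3.478/5.678 = 29.2 V.
(Unloaded it would have been 38.1 V.)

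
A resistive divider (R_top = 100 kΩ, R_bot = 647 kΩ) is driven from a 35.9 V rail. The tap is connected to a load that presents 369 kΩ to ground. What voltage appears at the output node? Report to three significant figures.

The load sits in parallel with R_bot: R_bot‖R_L = (647 × 369) / (647 + 369) = 235.0 kΩ.
V_out = 35.9 × 235.0 / (100 + 235.0) = 35.9 × 235.0/335.0 = 25.2 V.

V_out ≈ 25.2 V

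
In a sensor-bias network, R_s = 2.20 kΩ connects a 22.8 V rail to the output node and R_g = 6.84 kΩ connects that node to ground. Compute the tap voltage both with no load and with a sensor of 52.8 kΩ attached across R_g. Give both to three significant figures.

Unloaded: 17.3 V; loaded: 16.7 V

Open-circuit: V = 22.8 × 6.84/(2.20 + 6.84) = 17.3 V.
With the load, R_g becomes R_g‖R_L = 6.056 kΩ, so V = 22.8 × 6.056/8.256 = 16.7 V.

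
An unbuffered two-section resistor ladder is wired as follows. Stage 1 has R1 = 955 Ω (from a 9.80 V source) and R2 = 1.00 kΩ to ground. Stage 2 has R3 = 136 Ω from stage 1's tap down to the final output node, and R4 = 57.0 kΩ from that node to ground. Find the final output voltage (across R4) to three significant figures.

V_out ≈ 4.96 V

Stage 2 presents R3+R4 = 57140 Ω as a load on stage 1's tap.
Stage 1's lower leg becomes R2‖(R3+R4) = 982.8 Ω, so V_mid = 9.80 × 982.8/1938 = 4.970 V.
Stage 2 is itself unloaded: V_out = V_mid × R4/(R3+R4) = 4.970 × 57000/57140 = 4.96 V.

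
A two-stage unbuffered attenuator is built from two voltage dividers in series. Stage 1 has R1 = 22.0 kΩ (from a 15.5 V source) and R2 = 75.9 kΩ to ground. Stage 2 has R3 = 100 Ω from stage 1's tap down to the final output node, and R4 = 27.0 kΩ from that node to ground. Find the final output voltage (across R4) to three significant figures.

V_out ≈ 7.35 V

Stage 2 presents R3+R4 = 27100 Ω as a load on stage 1's tap.
Stage 1's lower leg becomes R2‖(R3+R4) = 19970 Ω, so V_mid = 15.5 × 19970/41970 = 7.375 V.
Stage 2 is itself unloaded: V_out = V_mid × R4/(R3+R4) = 7.375 × 27000/27100 = 7.35 V.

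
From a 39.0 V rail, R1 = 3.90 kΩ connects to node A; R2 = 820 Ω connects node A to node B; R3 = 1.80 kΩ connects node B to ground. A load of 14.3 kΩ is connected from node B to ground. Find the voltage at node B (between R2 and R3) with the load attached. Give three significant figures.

At node B, R3 is in parallel with the load: R3‖R_L = 1599 Ω.
Below node A the resistance is R2 + (R3‖R_L) = 2419 Ω, so V_A = 39.0 × 2419/6319 = 14.93 V.
Then V_B = V_A × (R3‖R_L)/(R2 + R3‖R_L) = 14.93 × 1599/2419 = 9.87 V.

V ≈ 9.87 V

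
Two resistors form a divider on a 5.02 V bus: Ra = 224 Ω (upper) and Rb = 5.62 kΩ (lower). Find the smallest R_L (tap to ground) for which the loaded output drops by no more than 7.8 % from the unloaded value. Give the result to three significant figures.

Output resistance R_th = Ra‖Rb = (224 × 5620)/5844 = 215.4 Ω.
The fractional drop is R_th/(R_th + R_L); requiring this ≤ 0.0780 gives R_L ≥ R_th(1/0.0780 − 1) = 215.4 × 11.82 = 2.55 kΩ.

R_L(min) ≈ 2.55 kΩ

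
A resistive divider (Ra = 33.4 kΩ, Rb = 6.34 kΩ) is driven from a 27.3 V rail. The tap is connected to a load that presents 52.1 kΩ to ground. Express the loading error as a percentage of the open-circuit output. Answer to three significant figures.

9.28 %

Unloaded V = 27.3 × 6.34/39.74 = 4.3554 V.
Loaded: Rb‖R_L = 5.652 kΩ, giving V = 27.3 × 5.652/39.05 = 3.9512 V.
Drop = (4.3554 − 3.9512) / 4.3554 = 9.28 %.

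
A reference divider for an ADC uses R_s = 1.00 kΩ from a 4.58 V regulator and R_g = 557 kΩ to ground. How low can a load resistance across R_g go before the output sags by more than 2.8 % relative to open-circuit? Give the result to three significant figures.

R_L(min) ≈ 34.7 kΩ

Output resistance R_th = R_s‖R_g = (1000 × 557000)/558000 = 998.2 Ω.
The fractional drop is R_th/(R_th + R_L); requiring this ≤ 0.0280 gives R_L ≥ R_th(1/0.0280 − 1) = 998.2 × 34.71 = 34.7 kΩ.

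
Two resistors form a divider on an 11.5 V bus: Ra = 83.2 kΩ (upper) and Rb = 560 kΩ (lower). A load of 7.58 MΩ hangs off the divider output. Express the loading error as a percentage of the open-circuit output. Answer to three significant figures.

The divider's output (Thévenin) resistance is Ra‖Rb = 72.44 kΩ.
Fractional drop under load = R_th/(R_th + R_L) = 72.44 / (72.44 + 7580) = 0.009466.
So the output falls by 0.947 %.

0.947 %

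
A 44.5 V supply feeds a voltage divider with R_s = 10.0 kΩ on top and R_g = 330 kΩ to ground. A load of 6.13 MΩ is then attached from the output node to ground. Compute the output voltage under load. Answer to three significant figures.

The load sits in parallel with R_g: R_g‖R_L = (330 × 6130) / (330 + 6130) = 313.1 kΩ.
V_out = 44.5 × 313.1 / (10.0 + 313.1) = 44.5 × 313.1/323.1 = 43.1 V.

V_out ≈ 43.1 V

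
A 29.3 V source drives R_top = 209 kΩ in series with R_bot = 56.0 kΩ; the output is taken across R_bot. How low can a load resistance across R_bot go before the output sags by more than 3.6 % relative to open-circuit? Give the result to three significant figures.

Output resistance R_th = R_top‖R_bot = (209 × 56.0)/265.0 = 44.17 kΩ.
The fractional drop is R_th/(R_th + R_L); requiring this ≤ 0.0360 gives R_L ≥ R_th(1/0.0360 − 1) = 44.17 × 26.78 = 1.18 MΩ.

R_L(min) ≈ 1.18 MΩ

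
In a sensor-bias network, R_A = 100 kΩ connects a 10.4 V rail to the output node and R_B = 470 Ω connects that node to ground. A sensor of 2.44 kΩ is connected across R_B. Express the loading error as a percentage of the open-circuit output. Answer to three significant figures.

16.1 %

Unloaded V = 10.4 × 470/100500 = 0.04865 V.
Loaded: R_B‖R_L = 394.1 Ω, giving V = 10.4 × 394.1/100400 = 0.04082 V.
Drop = (0.04865 − 0.04082) / 0.04865 = 16.1 %.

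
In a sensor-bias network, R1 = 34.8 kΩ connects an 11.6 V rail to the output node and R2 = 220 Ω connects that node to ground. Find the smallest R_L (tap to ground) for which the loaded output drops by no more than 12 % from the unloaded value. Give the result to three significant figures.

Output resistance R_th = R1‖R2 = (34800 × 220)/35020 = 218.6 Ω.
The fractional drop is R_th/(R_th + R_L); requiring this ≤ 0.120 gives R_L ≥ R_th(1/0.120 − 1) = 218.6 × 7.333 = 1.60 kΩ.

R_L(min) ≈ 1.60 kΩ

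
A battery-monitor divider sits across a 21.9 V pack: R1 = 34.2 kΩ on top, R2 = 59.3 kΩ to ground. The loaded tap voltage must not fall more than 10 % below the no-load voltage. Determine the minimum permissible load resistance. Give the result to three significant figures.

Output resistance R_th = R1‖R2 = (34.2 × 59.3)/93.50 = 21.69 kΩ.
The fractional drop is R_th/(R_th + R_L); requiring this ≤ 0.100 gives R_L ≥ R_th(1/0.100 − 1) = 21.69 × 9.000 = 195 kΩ.

R_L(min) ≈ 195 kΩ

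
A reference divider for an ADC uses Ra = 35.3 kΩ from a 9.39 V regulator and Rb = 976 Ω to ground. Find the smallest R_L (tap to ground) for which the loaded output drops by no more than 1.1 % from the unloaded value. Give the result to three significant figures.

R_L(min) ≈ 85.4 kΩ

Output resistance R_th = Ra‖Rb = (35300 × 976)/36280 = 949.7 Ω.
The fractional drop is R_th/(R_th + R_L); requiring this ≤ 0.0110 gives R_L ≥ R_th(1/0.0110 − 1) = 949.7 × 89.91 = 85.4 kΩ.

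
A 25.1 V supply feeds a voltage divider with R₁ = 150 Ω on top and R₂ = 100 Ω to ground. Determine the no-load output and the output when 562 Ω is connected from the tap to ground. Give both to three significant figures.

Unloaded: 10.0 V; loaded: 9.07 V

Open-circuit: V = 25.1 × 100/(150 + 100) = 10.0 V.
With the load, R₂ becomes R₂‖R_L = 84.89 Ω, so V = 25.1 × 84.89/234.9 = 9.07 V.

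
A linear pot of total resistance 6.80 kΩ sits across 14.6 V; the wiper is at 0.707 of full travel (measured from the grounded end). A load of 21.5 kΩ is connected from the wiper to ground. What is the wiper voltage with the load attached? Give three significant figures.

The wiper splits the pot into (1−α)R = 1.992 kΩ above and αR = 4.808 kΩ below.
Lower section ‖ load = 3.929 kΩ.
V_wiper = 14.6 × 3.929/(1.992 + 3.929) = 9.69 V.

V ≈ 9.69 V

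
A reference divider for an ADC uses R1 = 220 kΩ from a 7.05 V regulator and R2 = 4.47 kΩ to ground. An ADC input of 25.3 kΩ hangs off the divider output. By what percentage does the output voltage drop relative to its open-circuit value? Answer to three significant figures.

The divider's output (Thévenin) resistance is R1‖R2 = 4.381 kΩ.
Fractional drop under load = R_th/(R_th + R_L) = 4.381 / (4.381 + 25.3) = 0.1476.
So the output falls by 14.8 %.

14.8 %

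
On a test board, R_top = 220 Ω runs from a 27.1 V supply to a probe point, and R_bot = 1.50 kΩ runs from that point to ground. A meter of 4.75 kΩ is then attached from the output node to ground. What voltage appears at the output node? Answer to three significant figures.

V_out ≈ 22.7 V

The load sits in parallel with R_bot: R_bot‖R_L = (1500 × 4750) / (1500 + 4750) = 1140 Ω.
V_out = 27.1 × 1140 / (220 + 1140) = 27.1 × 1140/1360 = 22.7 V.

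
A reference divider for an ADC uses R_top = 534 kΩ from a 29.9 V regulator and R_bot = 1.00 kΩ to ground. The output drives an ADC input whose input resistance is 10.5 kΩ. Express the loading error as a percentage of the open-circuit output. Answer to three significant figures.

The divider's output (Thévenin) resistance is R_top‖R_bot = 0.9981 kΩ.
Fractional drop under load = R_th/(R_th + R_L) = 0.9981 / (0.9981 + 10.5) = 0.08681.
So the output falls by 8.68 %.

8.68 %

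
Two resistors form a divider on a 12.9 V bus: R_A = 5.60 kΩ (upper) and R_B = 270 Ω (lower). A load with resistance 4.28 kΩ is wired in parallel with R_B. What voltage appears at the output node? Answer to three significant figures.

The load sits in parallel with R_B: R_B‖R_L = (270 × 4280) / (270 + 4280) = 254.0 Ω.
V_out = 12.9 × 254.0 / (5600 + 254.0) = 12.9 × 254.0/5854 = 0.560 V.

V_out ≈ 0.560 V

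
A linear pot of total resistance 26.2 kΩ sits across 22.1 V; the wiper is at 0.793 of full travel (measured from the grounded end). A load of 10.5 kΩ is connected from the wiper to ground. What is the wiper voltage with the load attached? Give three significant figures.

The wiper splits the pot into (1−α)R = 5.423 kΩ above and αR = 20.78 kΩ below.
Lower section ‖ load = 6.975 kΩ.
V_wiper = 22.1 × 6.975/(5.423 + 6.975) = 12.4 V.

V ≈ 12.4 V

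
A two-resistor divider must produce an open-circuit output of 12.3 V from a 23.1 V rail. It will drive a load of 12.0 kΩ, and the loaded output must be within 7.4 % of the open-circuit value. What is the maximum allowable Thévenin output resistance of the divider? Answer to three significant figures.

R_th ≤ 959 Ω

Loading drop = R_th/(R_th + R_L) ≤ 0.0740, so R_th ≤ R_L · ε/(1−ε) = 12.0 kΩ × 0.0740/0.9260 = 959 Ω.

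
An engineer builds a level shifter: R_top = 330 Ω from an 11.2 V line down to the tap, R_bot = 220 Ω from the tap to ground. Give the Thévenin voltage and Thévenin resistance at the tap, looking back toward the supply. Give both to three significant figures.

V_th = 4.48 V, R_th = 132 Ω

V_th is the open-circuit tap voltage: 11.2 × 220/(330 + 220) = 4.48 V.
With the supply zeroed, R_top and R_bot appear in parallel from the tap: R_th = R_top‖R_bot = (330 × 220)/550.0 = 132 Ω.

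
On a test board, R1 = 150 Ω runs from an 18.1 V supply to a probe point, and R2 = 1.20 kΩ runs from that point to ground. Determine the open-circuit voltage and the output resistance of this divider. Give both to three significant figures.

V_th = 16.1 V, R_th = 133 Ω

V_th is the open-circuit tap voltage: 18.1 × 1200/(150 + 1200) = 16.1 V.
With the supply zeroed, R1 and R2 appear in parallel from the tap: R_th = R1‖R2 = (150 × 1200)/1350 = 133 Ω.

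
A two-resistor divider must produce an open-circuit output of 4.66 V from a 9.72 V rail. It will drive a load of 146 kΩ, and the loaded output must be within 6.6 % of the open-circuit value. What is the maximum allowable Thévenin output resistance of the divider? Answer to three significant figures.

R_th ≤ 10.3 kΩ

Loading drop = R_th/(R_th + R_L) ≤ 0.0660, so R_th ≤ R_L · ε/(1−ε) = 146 kΩ × 0.0660/0.9340 = 10.3 kΩ.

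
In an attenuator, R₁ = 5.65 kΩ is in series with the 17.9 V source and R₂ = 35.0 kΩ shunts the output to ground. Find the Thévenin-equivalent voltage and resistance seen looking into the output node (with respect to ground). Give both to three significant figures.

V_th is the open-circuit tap voltage: 17.9 × 35.0/(5.65 + 35.0) = 15.4 V.
With the supply zeroed, R₁ and R₂ appear in parallel from the tap: R_th = R₁‖R₂ = (5.65 × 35.0)/40.65 = 4.86 kΩ.

V_th = 15.4 V, R_th = 4.86 kΩ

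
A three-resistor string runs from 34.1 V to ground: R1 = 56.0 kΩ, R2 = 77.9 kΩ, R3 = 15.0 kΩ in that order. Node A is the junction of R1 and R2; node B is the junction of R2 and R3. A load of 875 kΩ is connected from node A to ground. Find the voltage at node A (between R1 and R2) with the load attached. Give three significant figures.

Below node A the series string R2+R3 = 92.90 kΩ sits in parallel with the 875 kΩ load: 83.98 kΩ.
V_A = 34.1 × 83.98/(56.0 + 83.98) = 20.5 V.

V ≈ 20.5 V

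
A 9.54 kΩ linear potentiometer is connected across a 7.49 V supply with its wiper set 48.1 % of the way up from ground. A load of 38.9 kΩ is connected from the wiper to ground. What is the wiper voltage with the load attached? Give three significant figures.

V ≈ 3.39 V

The wiper splits the pot into (1−α)R = 4.951 kΩ above and αR = 4.589 kΩ below.
Lower section ‖ load = 4.105 kΩ.
V_wiper = 7.49 × 4.105/(4.951 + 4.105) = 3.39 V.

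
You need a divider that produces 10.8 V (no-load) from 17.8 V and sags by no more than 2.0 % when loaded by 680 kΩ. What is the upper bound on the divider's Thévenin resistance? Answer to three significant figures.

Loading drop = R_th/(R_th + R_L) ≤ 0.0200, so R_th ≤ R_L · ε/(1−ε) = 680 kΩ × 0.0200/0.9800 = 13.9 kΩ.
(Any R1, R2 with R2/(R1+R2) = 0.607 and R1‖R2 ≤ 13.9 kΩ will meet the spec.)

R_th ≤ 13.9 kΩ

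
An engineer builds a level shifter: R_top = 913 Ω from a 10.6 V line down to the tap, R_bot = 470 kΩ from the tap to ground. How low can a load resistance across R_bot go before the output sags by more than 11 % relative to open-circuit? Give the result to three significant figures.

R_L(min) ≈ 7.37 kΩ

Output resistance R_th = R_top‖R_bot = (913 × 470000)/470900 = 911.2 Ω.
The fractional drop is R_th/(R_th + R_L); requiring this ≤ 0.110 gives R_L ≥ R_th(1/0.110 − 1) = 911.2 × 8.091 = 7.37 kΩ.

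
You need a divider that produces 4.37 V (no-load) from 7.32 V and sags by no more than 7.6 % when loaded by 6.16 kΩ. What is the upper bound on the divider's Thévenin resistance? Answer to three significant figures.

R_th ≤ 507 Ω

Loading drop = R_th/(R_th + R_L) ≤ 0.0760, so R_th ≤ R_L · ε/(1−ε) = 6.16 kΩ × 0.0760/0.9240 = 507 Ω.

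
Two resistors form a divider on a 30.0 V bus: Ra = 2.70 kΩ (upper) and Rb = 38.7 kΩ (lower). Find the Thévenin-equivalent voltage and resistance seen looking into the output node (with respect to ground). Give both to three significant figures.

V_th = 28.0 V, R_th = 2.52 kΩ

V_th is the open-circuit tap voltage: 30.0 × 38.7/(2.70 + 38.7) = 28.0 V.
With the supply zeroed, Ra and Rb appear in parallel from the tap: R_th = Ra‖Rb = (2.70 × 38.7)/41.40 = 2.52 kΩ.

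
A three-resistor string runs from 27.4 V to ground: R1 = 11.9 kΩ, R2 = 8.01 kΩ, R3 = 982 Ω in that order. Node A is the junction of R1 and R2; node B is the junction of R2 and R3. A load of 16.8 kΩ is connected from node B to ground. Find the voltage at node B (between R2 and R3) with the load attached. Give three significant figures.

V ≈ 1.22 V

At node B, R3 is in parallel with the load: R3‖R_L = 927.8 Ω.
Below node A the resistance is R2 + (R3‖R_L) = 8938 Ω, so V_A = 27.4 × 8938/20840 = 11.75 V.
Then V_B = V_A × (R3‖R_L)/(R2 + R3‖R_L) = 11.75 × 927.8/8938 = 1.22 V.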